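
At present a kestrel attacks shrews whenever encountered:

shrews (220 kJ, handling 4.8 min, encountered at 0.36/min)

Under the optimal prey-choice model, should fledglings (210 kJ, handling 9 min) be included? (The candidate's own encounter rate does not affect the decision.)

No

On shrews alone, R = ΣλE/(1+Σλh) = 79.2/2.728 = 29.03 kJ/min.
Profitability of fledglings: 210/9 = 23.33 kJ/min.
23.33 < 29.03, so adding fledglings would lower the average — exclude it.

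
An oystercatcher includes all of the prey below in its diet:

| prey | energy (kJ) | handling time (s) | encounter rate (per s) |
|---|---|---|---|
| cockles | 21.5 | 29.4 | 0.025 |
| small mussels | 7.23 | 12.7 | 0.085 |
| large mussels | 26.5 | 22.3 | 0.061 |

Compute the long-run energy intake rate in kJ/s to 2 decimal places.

0.66 kJ/s

R = (0.025×21.5 + 0.085×7.23 + 0.061×26.5) / (1 + 0.025×29.4 + 0.085×12.7 + 0.061×22.3) = 2.769/4.175 = 0.6632 kJ/s.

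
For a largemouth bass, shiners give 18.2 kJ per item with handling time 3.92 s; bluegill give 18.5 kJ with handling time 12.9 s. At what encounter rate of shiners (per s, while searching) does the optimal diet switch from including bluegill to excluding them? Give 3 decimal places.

Drop bluegill once their profitability E₂/h₂ falls below the rate achievable on shiners alone: E₂/h₂ = λE₁/(1 + λh₁).
Solve for λ: λE₁h₂ = E₂(1 + λh₁) → λ(E₁h₂ − E₂h₁) = E₂ → λ = E₂/(E₁h₂ − E₂h₁).
λ = 18.5/(18.2×12.9 − 18.5×3.92) = 18.5/162.3 = 0.114 per s.

0.114 per s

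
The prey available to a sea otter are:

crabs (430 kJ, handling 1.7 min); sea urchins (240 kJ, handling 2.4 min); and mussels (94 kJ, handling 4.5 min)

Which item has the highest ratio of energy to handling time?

crabs

Profitability E/h (kJ/min): crabs = 430/1.7 = 253, sea urchins = 240/2.4 = 100, mussels = 94/4.5 = 20.9.
Ranked: crabs > sea urchins > mussels.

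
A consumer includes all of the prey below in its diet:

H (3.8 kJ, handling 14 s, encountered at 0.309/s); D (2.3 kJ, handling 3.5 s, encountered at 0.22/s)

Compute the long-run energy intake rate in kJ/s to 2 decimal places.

R = Σλ_iE_i / (1 + Σλ_ih_i)
Numerator: 0.309×3.8 + 0.22×2.3 = 1.68
Denominator: 1 + 0.309×14 + 0.22×3.5 = 6.096
R = 1.68/6.096 = 0.2756 kJ/s

0.28 kJ/s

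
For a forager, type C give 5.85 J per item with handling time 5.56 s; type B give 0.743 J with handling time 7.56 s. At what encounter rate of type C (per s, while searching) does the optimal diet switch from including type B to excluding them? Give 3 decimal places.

0.019 per s

Drop type B once their profitability E₂/h₂ falls below the rate achievable on type C alone: E₂/h₂ = λE₁/(1 + λh₁).
Solve for λ: λE₁h₂ = E₂(1 + λh₁) → λ(E₁h₂ − E₂h₁) = E₂ → λ = E₂/(E₁h₂ − E₂h₁).
λ = 0.743/(5.85×7.56 − 0.743×5.56) = 0.743/40.09 = 0.01853 per s.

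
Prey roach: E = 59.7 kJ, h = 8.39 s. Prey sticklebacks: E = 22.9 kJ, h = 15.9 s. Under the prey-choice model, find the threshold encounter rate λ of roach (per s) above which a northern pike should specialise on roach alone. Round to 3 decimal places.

At the threshold, the rate on roach alone equals the profitability of sticklebacks: λ·59.7/(1 + λ·8.39) = 22.9/15.9 = 1.44.
Rearranging, λ(59.7 − 1.44×8.39) = 1.44, so λ = 1.44/47.62 = 0.03025 per s.

0.030 per s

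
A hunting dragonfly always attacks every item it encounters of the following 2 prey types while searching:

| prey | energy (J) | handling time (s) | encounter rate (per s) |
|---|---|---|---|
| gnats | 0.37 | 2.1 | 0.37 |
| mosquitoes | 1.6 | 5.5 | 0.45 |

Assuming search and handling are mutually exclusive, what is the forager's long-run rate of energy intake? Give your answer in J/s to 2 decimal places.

Energy encountered per unit search time: 0.37×0.37 + 0.45×1.6 = 0.8569 J/s.
Handling time per unit search time: 0.37×2.1 + 0.45×5.5 = 3.252.
Rate = 0.8569/(1 + 3.252) = 0.2015 J/s.

0.20 J/s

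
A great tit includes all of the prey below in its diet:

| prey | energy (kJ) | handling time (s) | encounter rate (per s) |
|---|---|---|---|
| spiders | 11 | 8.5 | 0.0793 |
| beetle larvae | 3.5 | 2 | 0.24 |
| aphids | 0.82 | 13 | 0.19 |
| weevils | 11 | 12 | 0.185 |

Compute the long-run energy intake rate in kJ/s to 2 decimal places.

0.57 kJ/s

R = (0.0793×11 + 0.24×3.5 + 0.19×0.82 + 0.185×11) / (1 + 0.0793×8.5 + 0.24×2 + 0.19×13 + 0.185×12) = 3.903/6.844 = 0.5703 kJ/s.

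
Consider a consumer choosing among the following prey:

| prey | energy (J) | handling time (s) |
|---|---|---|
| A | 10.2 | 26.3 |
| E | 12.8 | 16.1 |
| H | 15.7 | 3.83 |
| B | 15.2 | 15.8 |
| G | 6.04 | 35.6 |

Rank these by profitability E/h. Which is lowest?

In descending order of E/h:
H: 15.7/3.83 = 4.1 J/s
B: 15.2/15.8 = 0.962 J/s
E: 12.8/16.1 = 0.795 J/s
A: 10.2/26.3 = 0.388 J/s
G: 6.04/35.6 = 0.17 J/s

G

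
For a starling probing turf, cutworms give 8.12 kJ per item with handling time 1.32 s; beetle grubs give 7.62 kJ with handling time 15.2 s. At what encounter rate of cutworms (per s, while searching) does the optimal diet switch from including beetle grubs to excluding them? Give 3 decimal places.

Drop beetle grubs once their profitability E₂/h₂ falls below the rate achievable on cutworms alone: E₂/h₂ = λE₁/(1 + λh₁).
Solve for λ: λE₁h₂ = E₂(1 + λh₁) → λ(E₁h₂ − E₂h₁) = E₂ → λ = E₂/(E₁h₂ − E₂h₁).
λ = 7.62/(8.12×15.2 − 7.62×1.32) = 7.62/113.4 = 0.06722 per s.

0.067 per s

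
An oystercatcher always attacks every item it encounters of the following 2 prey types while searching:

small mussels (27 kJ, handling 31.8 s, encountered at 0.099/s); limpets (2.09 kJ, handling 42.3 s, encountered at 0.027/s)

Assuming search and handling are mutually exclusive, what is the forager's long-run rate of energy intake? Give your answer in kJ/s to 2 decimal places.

0.52 kJ/s

R = (0.099×27 + 0.027×2.09) / (1 + 0.099×31.8 + 0.027×42.3) = 2.729/5.29 = 0.5159 kJ/s.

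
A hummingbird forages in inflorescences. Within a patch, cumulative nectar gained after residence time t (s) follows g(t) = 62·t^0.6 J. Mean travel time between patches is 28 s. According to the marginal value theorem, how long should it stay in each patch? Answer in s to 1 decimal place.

42.0 s

Optimal t* satisfies g'(t*) = g(t*)/(T + t*).
g'(t) = 0.6·62·t^-0.4. Setting 0.6·62·t^-0.4 = 62·t^0.6/(28+t) gives 0.6(28+t) = t, so 0.40·t = 0.6×28.
t* = 0.6×28/0.40 = 42 s.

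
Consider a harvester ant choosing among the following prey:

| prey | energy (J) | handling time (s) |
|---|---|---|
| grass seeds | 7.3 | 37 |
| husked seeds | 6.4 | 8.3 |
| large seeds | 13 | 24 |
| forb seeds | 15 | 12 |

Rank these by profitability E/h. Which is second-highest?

husked seeds

In descending order of E/h:
forb seeds: 15/12 = 1.25 J/s
husked seeds: 6.4/8.3 = 0.771 J/s
large seeds: 13/24 = 0.542 J/s
grass seeds: 7.3/37 = 0.197 J/s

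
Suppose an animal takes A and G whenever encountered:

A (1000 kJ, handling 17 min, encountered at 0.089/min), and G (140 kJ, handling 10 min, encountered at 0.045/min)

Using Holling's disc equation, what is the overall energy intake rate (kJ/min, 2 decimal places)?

R = Σλ_iE_i / (1 + Σλ_ih_i)
Numerator: 0.089×1000 + 0.045×140 = 95.3
Denominator: 1 + 0.089×17 + 0.045×10 = 2.963
R = 95.3/2.963 = 32.16 kJ/min

32.16 kJ/min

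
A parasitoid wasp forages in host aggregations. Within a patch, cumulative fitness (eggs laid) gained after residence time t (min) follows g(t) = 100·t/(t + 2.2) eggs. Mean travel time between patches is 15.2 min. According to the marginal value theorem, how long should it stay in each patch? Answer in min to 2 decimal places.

Maximise g(t)/(T+t): set derivative to zero → g'(t)(T+t) = g(t).
g'(t) = 100·2.2/(t + 2.2)². Setting 100·2.2/(t+2.2)² = 100t/[(t+2.2)(15.2+t)] gives 2.2(15.2+t) = t(t+2.2), so t² = 2.2×15.2 = 33.44.
t* = √33.44 = 5.783 min.

5.78 min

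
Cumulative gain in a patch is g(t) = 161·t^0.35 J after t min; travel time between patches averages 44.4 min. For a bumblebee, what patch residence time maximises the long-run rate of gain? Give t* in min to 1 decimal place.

By the marginal value theorem, leave when the instantaneous gain rate g'(t) equals the habitat-wide average g(t)/(T + t).
g'(t) = 0.35·161·t^-0.65. Setting 0.35·161·t^-0.65 = 161·t^0.35/(44.4+t) gives 0.35(44.4+t) = t, so 0.65·t = 0.35×44.4.
t* = 0.35×44.4/0.65 = 23.91 min.

23.9 min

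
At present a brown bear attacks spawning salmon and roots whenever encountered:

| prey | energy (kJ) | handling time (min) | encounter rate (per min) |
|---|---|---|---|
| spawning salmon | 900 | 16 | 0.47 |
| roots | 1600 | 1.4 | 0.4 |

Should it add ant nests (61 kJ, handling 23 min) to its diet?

Current rate: (0.47×900 + 0.4×1600)/(1 + 0.47×16 + 0.4×1.4) = 117.1 kJ/min.
Profitability of ant nests: 61/23 = 2.652 kJ/min.
Since 2.652 < R, time spent handling ant nests is better spent searching.

No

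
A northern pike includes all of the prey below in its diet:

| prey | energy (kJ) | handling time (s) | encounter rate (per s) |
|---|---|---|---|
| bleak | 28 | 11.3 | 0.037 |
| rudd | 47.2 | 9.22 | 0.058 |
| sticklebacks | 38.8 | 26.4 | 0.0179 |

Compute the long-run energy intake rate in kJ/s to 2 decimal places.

1.84 kJ/s

R = Σλ_iE_i / (1 + Σλ_ih_i)
Numerator: 0.037×28 + 0.058×47.2 + 0.0179×38.8 = 4.468
Denominator: 1 + 0.037×11.3 + 0.058×9.22 + 0.0179×26.4 = 2.425
R = 4.468/2.425 = 1.842 kJ/s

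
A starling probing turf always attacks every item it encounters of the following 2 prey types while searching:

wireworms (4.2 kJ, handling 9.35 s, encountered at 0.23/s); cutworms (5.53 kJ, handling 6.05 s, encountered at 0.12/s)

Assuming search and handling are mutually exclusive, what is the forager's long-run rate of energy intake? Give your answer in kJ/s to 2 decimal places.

0.42 kJ/s

Energy encountered per unit search time: 0.23×4.2 + 0.12×5.53 = 1.63 kJ/s.
Handling time per unit search time: 0.23×9.35 + 0.12×6.05 = 2.877.
Rate = 1.63/(1 + 2.877) = 0.4204 kJ/s.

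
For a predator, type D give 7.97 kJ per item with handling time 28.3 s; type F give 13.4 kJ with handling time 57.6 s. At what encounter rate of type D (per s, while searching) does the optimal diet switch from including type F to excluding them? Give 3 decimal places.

0.168 per s

The zero-one rule: include type F iff E₂/h₂ > λE₁/(1+λh₁). Equality gives the switch point.
λE₁h₂ = E₂ + λE₂h₁ ⇒ λ = E₂/(E₁h₂ − E₂h₁) = 13.4/(459.1 − 379.2) = 0.1678 per s.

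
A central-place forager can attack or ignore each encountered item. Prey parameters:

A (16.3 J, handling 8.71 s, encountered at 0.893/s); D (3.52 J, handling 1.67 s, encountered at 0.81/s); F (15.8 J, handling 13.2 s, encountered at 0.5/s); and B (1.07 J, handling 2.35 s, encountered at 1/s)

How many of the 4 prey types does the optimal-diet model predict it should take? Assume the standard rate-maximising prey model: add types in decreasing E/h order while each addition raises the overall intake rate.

2

Profitabilities (E/h, J/s): D 2.11, A 1.87, F 1.2, B 0.455. Add prey in this order while the next type's profitability exceeds the intake rate on those already taken.
Rate on top 1: 1.212. A: 1.87 > 1.212 → include.
Rate on top 2: 1.718. F: 1.2 < 1.718 → exclude; stop.
Optimal diet: D, A — 2 of 4 types.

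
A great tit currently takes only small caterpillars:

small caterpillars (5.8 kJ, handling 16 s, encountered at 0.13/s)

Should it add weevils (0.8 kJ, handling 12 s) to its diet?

Current rate: (0.13×5.8)/(1 + 0.13×16) = 0.2448 kJ/s.
Profitability of weevils: 0.8/12 = 0.06667 kJ/s.
Since 0.06667 < R, time spent handling weevils is better spent searching.

No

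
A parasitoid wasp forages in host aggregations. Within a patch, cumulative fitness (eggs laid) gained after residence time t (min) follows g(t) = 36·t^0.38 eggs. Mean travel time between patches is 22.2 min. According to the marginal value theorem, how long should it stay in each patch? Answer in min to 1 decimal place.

Maximise g(t)/(T+t): set derivative to zero → g'(t)(T+t) = g(t).
g'(t) = 0.38·36·t^-0.62. Setting 0.38·36·t^-0.62 = 36·t^0.38/(22.2+t) gives 0.38(22.2+t) = t, so 0.62·t = 0.38×22.2.
t* = 0.38×22.2/0.62 = 13.61 min.

13.6 min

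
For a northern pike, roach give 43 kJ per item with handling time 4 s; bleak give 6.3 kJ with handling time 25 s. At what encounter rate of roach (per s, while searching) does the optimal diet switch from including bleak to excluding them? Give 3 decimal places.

0.006 per s

The zero-one rule: include bleak iff E₂/h₂ > λE₁/(1+λh₁). Equality gives the switch point.
λE₁h₂ = E₂ + λE₂h₁ ⇒ λ = E₂/(E₁h₂ − E₂h₁) = 6.3/(1075 − 25.2) = 0.006001 per s.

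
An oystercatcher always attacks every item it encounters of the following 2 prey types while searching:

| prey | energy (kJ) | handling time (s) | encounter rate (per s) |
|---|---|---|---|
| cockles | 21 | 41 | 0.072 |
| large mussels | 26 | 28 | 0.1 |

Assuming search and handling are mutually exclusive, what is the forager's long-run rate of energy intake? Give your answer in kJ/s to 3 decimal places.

0.609 kJ/s

R = Σλ_iE_i / (1 + Σλ_ih_i)
Numerator: 0.072×21 + 0.1×26 = 4.112
Denominator: 1 + 0.072×41 + 0.1×28 = 6.752
R = 4.112/6.752 = 0.609 kJ/s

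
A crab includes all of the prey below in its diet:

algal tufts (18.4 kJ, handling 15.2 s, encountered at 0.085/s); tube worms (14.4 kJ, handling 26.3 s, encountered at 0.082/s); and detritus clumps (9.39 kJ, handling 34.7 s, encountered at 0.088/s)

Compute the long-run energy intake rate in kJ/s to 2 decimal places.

0.48 kJ/s

R = (0.085×18.4 + 0.082×14.4 + 0.088×9.39) / (1 + 0.085×15.2 + 0.082×26.3 + 0.088×34.7) = 3.571/7.502 = 0.476 kJ/s.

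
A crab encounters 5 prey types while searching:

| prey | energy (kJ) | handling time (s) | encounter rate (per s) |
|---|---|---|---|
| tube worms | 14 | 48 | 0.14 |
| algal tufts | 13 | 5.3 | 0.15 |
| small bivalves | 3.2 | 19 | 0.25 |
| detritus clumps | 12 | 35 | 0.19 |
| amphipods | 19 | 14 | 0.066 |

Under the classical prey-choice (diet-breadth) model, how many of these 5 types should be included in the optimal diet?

2

Rank by E/h (kJ/s): algal tufts 2.45, amphipods 1.36, detritus clumps 0.343, tube worms 0.292, small bivalves 0.168. Include each in turn until the next type's E/h falls below the running intake rate.
Rate on top 1: 1.086. amphipods: 1.36 > 1.086 → include.
Rate on top 2: 1.178. detritus clumps: 0.343 < 1.178 → exclude; stop.
Optimal diet: algal tufts, amphipods — 2 of 5 types.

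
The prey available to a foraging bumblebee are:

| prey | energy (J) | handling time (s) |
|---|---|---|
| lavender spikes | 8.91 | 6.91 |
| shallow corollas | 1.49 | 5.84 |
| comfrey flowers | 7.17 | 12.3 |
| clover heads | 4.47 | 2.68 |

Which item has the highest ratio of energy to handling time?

Profitability E/h (J/s): lavender spikes = 8.91/6.91 = 1.29, shallow corollas = 1.49/5.84 = 0.255, comfrey flowers = 7.17/12.3 = 0.583, clover heads = 4.47/2.68 = 1.67.
Ranked: clover heads > lavender spikes > comfrey flowers > shallow corollas.

clover heads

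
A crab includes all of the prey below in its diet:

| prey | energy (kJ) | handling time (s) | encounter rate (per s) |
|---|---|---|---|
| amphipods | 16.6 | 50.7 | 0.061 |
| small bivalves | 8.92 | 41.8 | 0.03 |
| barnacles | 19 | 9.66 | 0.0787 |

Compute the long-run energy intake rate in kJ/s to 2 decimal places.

R = Σλ_iE_i / (1 + Σλ_ih_i)
Numerator: 0.061×16.6 + 0.03×8.92 + 0.0787×19 = 2.776
Denominator: 1 + 0.061×50.7 + 0.03×41.8 + 0.0787×9.66 = 6.107
R = 2.776/6.107 = 0.4545 kJ/s

0.45 kJ/s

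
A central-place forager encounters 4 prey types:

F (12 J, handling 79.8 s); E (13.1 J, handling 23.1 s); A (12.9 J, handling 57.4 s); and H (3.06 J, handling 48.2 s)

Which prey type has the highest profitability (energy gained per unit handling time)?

E

Profitability E/h (J/s): F = 12/79.8 = 0.15, E = 13.1/23.1 = 0.567, A = 12.9/57.4 = 0.225, H = 3.06/48.2 = 0.0635.
Ranked: E > A > F > H.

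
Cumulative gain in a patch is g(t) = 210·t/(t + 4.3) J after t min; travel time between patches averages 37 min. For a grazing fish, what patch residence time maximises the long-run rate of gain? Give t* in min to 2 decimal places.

By the marginal value theorem, leave when the instantaneous gain rate g'(t) equals the habitat-wide average g(t)/(T + t).
g'(t) = 210·4.3/(t + 4.3)². Setting 210·4.3/(t+4.3)² = 210t/[(t+4.3)(37+t)] gives 4.3(37+t) = t(t+4.3), so t² = 4.3×37 = 159.1.
t* = √159.1 = 12.61 min.

12.61 min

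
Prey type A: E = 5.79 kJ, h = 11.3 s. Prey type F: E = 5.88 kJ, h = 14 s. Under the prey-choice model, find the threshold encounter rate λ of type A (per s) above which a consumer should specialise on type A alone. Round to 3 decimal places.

0.402 per s

At the threshold, the rate on type A alone equals the profitability of type F: λ·5.79/(1 + λ·11.3) = 5.88/14 = 0.42.
Rearranging, λ(5.79 − 0.42×11.3) = 0.42, so λ = 0.42/1.044 = 0.4023 per s.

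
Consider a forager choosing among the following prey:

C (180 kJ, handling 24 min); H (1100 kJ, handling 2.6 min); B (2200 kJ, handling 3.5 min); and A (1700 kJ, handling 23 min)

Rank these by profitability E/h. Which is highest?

B

Profitability E/h (kJ/min): C = 180/24 = 7.5, H = 1100/2.6 = 423, B = 2200/3.5 = 629, A = 1700/23 = 73.9.
Ranked: B > H > A > C.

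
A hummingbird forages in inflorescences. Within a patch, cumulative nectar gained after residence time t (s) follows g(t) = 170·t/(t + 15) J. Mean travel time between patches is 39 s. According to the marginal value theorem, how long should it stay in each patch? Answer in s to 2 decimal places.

24.19 s

Optimal t* satisfies g'(t*) = g(t*)/(T + t*).
g'(t) = 170·15/(t + 15)². Setting 170·15/(t+15)² = 170t/[(t+15)(39+t)] gives 15(39+t) = t(t+15), so t² = 15×39 = 585.
t* = √585 = 24.19 s.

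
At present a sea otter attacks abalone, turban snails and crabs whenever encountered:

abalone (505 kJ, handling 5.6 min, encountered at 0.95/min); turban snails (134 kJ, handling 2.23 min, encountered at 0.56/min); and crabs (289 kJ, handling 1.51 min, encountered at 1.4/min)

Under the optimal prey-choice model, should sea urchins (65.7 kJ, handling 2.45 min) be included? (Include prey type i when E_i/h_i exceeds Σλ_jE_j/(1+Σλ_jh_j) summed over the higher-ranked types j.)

No

On abalone, turban snails and crabs alone, R = ΣλE/(1+Σλh) = 959.4/9.683 = 99.08 kJ/min.
Profitability of sea urchins: 65.7/2.45 = 26.82 kJ/min.
26.82 < 99.08, so adding sea urchins would lower the average — exclude it.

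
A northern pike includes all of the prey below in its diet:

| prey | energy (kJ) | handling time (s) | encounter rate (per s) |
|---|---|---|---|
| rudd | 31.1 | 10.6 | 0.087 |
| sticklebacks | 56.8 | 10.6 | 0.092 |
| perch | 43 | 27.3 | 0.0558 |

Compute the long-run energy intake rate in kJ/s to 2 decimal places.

R = Σλ_iE_i / (1 + Σλ_ih_i)
Numerator: 0.087×31.1 + 0.092×56.8 + 0.0558×43 = 10.33
Denominator: 1 + 0.087×10.6 + 0.092×10.6 + 0.0558×27.3 = 4.421
R = 10.33/4.421 = 2.337 kJ/s

2.34 kJ/s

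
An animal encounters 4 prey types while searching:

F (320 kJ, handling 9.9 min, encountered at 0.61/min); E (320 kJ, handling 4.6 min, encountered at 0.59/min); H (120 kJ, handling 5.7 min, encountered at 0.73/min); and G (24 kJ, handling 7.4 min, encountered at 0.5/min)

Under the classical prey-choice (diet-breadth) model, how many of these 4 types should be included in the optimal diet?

1

E/h in descending order: E 69.6, F 32.3, H 21.1, G 3.24 kJ/min. The optimal diet is the largest prefix of this list for which every included type satisfies E_i/h_i > R on the types above it.
Rate on top 1: 50.83. F: 32.3 < 50.83 → exclude; stop.
Optimal diet: E — 1 of 4 types.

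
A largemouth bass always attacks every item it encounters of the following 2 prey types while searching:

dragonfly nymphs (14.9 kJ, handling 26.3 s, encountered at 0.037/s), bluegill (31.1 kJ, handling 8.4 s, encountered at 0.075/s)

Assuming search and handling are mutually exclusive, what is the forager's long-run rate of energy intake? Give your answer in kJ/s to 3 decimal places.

Energy encountered per unit search time: 0.037×14.9 + 0.075×31.1 = 2.884 kJ/s.
Handling time per unit search time: 0.037×26.3 + 0.075×8.4 = 1.603.
Rate = 2.884/(1 + 1.603) = 1.108 kJ/s.

1.108 kJ/s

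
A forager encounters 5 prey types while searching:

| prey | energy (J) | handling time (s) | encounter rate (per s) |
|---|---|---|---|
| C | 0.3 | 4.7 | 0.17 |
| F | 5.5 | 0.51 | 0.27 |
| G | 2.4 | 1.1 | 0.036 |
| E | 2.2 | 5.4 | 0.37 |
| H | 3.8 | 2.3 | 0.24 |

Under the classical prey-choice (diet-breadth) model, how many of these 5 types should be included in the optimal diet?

3

Rank by E/h (J/s): F 10.8, G 2.18, H 1.65, E 0.407, C 0.0638. Include each in turn until the next type's E/h falls below the running intake rate.
Rate on top 1: 1.305. G: 2.18 > 1.305 → include.
Rate on top 2: 1.335. H: 1.65 > 1.335 → include.
Rate on top 3: 1.436. E: 0.407 < 1.436 → exclude; stop.
Optimal diet: F, G, H — 3 of 5 types.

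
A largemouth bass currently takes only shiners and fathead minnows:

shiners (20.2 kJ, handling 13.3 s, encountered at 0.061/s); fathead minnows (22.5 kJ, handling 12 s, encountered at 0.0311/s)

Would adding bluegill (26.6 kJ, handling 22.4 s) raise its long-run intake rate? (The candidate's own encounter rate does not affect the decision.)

On shiners and fathead minnows alone, R = ΣλE/(1+Σλh) = 1.932/2.184 = 0.8844 kJ/s.
Profitability of bluegill: 26.6/22.4 = 1.188 kJ/s.
1.188 > 0.8844, so adding bluegill raises the average — include it.

Yes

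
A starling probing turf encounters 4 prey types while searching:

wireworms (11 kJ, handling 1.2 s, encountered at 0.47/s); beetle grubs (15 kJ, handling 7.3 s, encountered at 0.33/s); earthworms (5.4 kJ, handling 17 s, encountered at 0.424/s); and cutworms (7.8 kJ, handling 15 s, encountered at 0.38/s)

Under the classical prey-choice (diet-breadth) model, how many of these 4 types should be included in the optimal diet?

Rank by E/h (kJ/s): wireworms 9.17, beetle grubs 2.05, cutworms 0.52, earthworms 0.318. Include each in turn until the next type's E/h falls below the running intake rate.
Rate on top 1: 3.306. beetle grubs: 2.05 < 3.306 → exclude; stop.
Optimal diet: wireworms — 1 of 4 types.

1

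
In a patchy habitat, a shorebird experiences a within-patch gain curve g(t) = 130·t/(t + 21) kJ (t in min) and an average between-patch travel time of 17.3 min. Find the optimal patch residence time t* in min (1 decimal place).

19.1 min

By the marginal value theorem, leave when the instantaneous gain rate g'(t) equals the habitat-wide average g(t)/(T + t).
g'(t) = 130·21/(t + 21)². Setting 130·21/(t+21)² = 130t/[(t+21)(17.3+t)] gives 21(17.3+t) = t(t+21), so t² = 21×17.3 = 363.3.
t* = √363.3 = 19.06 min.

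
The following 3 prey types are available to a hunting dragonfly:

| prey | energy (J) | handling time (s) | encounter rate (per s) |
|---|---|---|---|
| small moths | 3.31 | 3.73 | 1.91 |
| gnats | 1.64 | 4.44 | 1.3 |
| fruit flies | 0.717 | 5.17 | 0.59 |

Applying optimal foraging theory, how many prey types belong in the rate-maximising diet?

1

E/h in descending order: small moths 0.887, gnats 0.369, fruit flies 0.139 J/s. The optimal diet is the largest prefix of this list for which every included type satisfies E_i/h_i > R on the types above it.
Rate on top 1: 0.7782. gnats: 0.369 < 0.7782 → exclude; stop.
Optimal diet: small moths — 1 of 3 types.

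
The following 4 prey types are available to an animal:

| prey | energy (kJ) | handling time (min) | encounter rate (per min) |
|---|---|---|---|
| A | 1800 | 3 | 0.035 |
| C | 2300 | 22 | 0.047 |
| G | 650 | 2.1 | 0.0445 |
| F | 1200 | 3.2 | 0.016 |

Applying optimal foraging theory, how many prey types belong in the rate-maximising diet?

Profitabilities (E/h, kJ/min): A 600, F 375, G 310, C 105. Add prey in this order while the next type's profitability exceeds the intake rate on those already taken.
Rate on top 1: 57.01. F: 375 > 57.01 → include.
Rate on top 2: 71.09. G: 310 > 71.09 → include.
Rate on top 3: 88.92. C: 105 > 88.92 → include.
Optimal diet: A, F, G, C — 4 of 4 types.

4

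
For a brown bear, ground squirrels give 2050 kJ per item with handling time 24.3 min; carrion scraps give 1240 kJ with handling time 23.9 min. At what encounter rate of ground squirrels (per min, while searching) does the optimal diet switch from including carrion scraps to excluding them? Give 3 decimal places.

0.066 per min

At the threshold, the rate on ground squirrels alone equals the profitability of carrion scraps: λ·2050/(1 + λ·24.3) = 1240/23.9 = 51.88.
Rearranging, λ(2050 − 51.88×24.3) = 51.88, so λ = 51.88/789.2 = 0.06574 per min.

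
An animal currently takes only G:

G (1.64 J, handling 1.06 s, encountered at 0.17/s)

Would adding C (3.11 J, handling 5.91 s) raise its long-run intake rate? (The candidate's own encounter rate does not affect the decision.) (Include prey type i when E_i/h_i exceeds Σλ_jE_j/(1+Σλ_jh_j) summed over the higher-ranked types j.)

Yes

Intake rate on the current diet: R = (0.17×1.64) / (1 + 0.17×1.06) = 0.2788/1.18 = 0.2362 J/s.
C: E/h = 3.11/5.91 = 0.5262 J/s.
0.5262 > 0.2362, so adding C raises the average — include it.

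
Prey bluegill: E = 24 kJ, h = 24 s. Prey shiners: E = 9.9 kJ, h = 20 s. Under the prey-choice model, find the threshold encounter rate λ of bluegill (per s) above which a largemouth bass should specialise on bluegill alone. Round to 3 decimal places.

0.041 per s

The zero-one rule: include shiners iff E₂/h₂ > λE₁/(1+λh₁). Equality gives the switch point.
λE₁h₂ = E₂ + λE₂h₁ ⇒ λ = E₂/(E₁h₂ − E₂h₁) = 9.9/(480 − 237.6) = 0.04084 per s.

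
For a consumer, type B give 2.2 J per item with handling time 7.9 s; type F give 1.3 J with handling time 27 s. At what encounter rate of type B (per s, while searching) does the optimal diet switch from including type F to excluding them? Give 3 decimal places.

Drop type F once their profitability E₂/h₂ falls below the rate achievable on type B alone: E₂/h₂ = λE₁/(1 + λh₁).
Solve for λ: λE₁h₂ = E₂(1 + λh₁) → λ(E₁h₂ − E₂h₁) = E₂ → λ = E₂/(E₁h₂ − E₂h₁).
λ = 1.3/(2.2×27 − 1.3×7.9) = 1.3/49.13 = 0.02646 per s.

0.026 per s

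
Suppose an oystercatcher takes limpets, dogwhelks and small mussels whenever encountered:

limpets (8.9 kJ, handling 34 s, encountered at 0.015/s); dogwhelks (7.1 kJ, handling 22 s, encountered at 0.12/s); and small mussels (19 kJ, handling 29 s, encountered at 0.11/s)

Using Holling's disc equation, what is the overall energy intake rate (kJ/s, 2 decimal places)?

0.42 kJ/s

R = Σλ_iE_i / (1 + Σλ_ih_i)
Numerator: 0.015×8.9 + 0.12×7.1 + 0.11×19 = 3.075
Denominator: 1 + 0.015×34 + 0.12×22 + 0.11×29 = 7.34
R = 3.075/7.34 = 0.419 kJ/s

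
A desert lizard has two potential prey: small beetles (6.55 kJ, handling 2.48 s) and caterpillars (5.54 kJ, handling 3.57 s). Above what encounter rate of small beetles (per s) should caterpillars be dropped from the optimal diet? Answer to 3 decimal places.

Drop caterpillars once their profitability E₂/h₂ falls below the rate achievable on small beetles alone: E₂/h₂ = λE₁/(1 + λh₁).
Solve for λ: λE₁h₂ = E₂(1 + λh₁) → λ(E₁h₂ − E₂h₁) = E₂ → λ = E₂/(E₁h₂ − E₂h₁).
λ = 5.54/(6.55×3.57 − 5.54×2.48) = 5.54/9.644 = 0.5744 per s.

0.574 per s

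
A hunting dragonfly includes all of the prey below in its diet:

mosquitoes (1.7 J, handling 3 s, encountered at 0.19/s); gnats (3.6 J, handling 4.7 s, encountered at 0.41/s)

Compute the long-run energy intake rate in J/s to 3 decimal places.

Energy encountered per unit search time: 0.19×1.7 + 0.41×3.6 = 1.799 J/s.
Handling time per unit search time: 0.19×3 + 0.41×4.7 = 2.497.
Rate = 1.799/(1 + 2.497) = 0.5144 J/s.

0.514 J/s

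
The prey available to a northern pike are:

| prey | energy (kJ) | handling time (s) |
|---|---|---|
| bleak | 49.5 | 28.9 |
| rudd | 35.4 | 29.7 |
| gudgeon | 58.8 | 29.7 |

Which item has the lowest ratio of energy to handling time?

In descending order of E/h:
gudgeon: 58.8/29.7 = 1.98 kJ/s
bleak: 49.5/28.9 = 1.71 kJ/s
rudd: 35.4/29.7 = 1.19 kJ/s

rudd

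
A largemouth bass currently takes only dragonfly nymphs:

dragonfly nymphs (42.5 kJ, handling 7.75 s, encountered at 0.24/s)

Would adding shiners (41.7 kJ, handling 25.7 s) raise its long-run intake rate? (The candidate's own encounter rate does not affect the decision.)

On dragonfly nymphs alone, R = ΣλE/(1+Σλh) = 10.2/2.86 = 3.566 kJ/s.
shiners: E/h = 41.7/25.7 = 1.623 kJ/s.
Since 1.623 < R, time spent handling shiners is better spent searching.

No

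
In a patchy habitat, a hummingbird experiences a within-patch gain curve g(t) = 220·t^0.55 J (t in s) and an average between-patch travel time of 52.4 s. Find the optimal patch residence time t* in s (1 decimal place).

64.0 s

By the marginal value theorem, leave when the instantaneous gain rate g'(t) equals the habitat-wide average g(t)/(T + t).
g'(t) = 0.55·220·t^-0.45. Setting 0.55·220·t^-0.45 = 220·t^0.55/(52.4+t) gives 0.55(52.4+t) = t, so 0.45·t = 0.55×52.4.
t* = 0.55×52.4/0.45 = 64.04 s.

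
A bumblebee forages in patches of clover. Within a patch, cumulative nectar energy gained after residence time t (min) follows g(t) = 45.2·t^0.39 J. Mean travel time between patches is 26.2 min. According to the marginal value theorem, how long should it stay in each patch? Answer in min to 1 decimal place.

Maximise g(t)/(T+t): set derivative to zero → g'(t)(T+t) = g(t).
g'(t) = 0.39·45.2·t^-0.61. Setting 0.39·45.2·t^-0.61 = 45.2·t^0.39/(26.2+t) gives 0.39(26.2+t) = t, so 0.61·t = 0.39×26.2.
t* = 0.39×26.2/0.61 = 16.75 min.

16.8 min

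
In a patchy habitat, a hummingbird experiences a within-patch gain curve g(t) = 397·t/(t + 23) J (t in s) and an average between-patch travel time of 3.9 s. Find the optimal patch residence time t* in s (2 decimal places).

9.47 s

Maximise g(t)/(T+t): set derivative to zero → g'(t)(T+t) = g(t).
g'(t) = 397·23/(t + 23)². Setting 397·23/(t+23)² = 397t/[(t+23)(3.9+t)] gives 23(3.9+t) = t(t+23), so t² = 23×3.9 = 89.7.
t* = √89.7 = 9.471 s.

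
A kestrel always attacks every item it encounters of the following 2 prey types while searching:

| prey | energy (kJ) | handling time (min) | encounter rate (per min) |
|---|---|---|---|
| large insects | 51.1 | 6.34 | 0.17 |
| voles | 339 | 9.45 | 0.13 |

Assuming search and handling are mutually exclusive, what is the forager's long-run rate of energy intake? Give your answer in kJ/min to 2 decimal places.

15.96 kJ/min

R = (0.17×51.1 + 0.13×339) / (1 + 0.17×6.34 + 0.13×9.45) = 52.76/3.306 = 15.96 kJ/min.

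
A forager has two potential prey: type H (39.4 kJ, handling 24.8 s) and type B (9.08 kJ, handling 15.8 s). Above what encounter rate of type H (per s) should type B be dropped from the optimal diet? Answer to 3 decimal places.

The zero-one rule: include type B iff E₂/h₂ > λE₁/(1+λh₁). Equality gives the switch point.
λE₁h₂ = E₂ + λE₂h₁ ⇒ λ = E₂/(E₁h₂ − E₂h₁) = 9.08/(622.5 − 225.2) = 0.02285 per s.

0.023 per s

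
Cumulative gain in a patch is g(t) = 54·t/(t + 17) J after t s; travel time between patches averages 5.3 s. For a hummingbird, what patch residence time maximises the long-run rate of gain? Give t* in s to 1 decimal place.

9.5 s

Optimal t* satisfies g'(t*) = g(t*)/(T + t*).
g'(t) = 54·17/(t + 17)². Setting 54·17/(t+17)² = 54t/[(t+17)(5.3+t)] gives 17(5.3+t) = t(t+17), so t² = 17×5.3 = 90.1.
t* = √90.1 = 9.492 s.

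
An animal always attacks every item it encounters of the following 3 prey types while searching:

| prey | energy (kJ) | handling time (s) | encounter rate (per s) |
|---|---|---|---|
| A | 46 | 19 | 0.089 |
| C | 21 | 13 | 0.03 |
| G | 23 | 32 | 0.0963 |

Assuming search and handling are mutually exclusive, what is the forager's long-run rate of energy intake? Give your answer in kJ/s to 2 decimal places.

R = (0.089×46 + 0.03×21 + 0.0963×23) / (1 + 0.089×19 + 0.03×13 + 0.0963×32) = 6.939/6.163 = 1.126 kJ/s.

1.13 kJ/s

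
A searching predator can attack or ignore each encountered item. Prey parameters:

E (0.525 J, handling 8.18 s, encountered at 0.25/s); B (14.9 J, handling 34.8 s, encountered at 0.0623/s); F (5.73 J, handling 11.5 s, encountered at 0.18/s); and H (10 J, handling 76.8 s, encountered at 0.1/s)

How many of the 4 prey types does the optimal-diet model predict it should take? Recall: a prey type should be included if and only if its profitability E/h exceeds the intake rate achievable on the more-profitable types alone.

2

E/h in descending order: F 0.498, B 0.428, H 0.13, E 0.0642 J/s. The optimal diet is the largest prefix of this list for which every included type satisfies E_i/h_i > R on the types above it.
Rate on top 1: 0.336. B: 0.428 > 0.336 → include.
Rate on top 2: 0.3741. H: 0.13 < 0.3741 → exclude; stop.
Optimal diet: F, B — 2 of 4 types.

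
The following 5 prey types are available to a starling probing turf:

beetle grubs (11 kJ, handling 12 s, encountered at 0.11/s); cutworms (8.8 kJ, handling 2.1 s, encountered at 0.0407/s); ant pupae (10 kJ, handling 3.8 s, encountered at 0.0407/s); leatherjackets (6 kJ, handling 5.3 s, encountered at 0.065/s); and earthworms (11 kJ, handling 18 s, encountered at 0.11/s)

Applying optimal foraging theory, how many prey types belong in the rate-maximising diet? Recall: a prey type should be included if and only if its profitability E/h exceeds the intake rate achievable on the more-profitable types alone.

4

E/h in descending order: cutworms 4.19, ant pupae 2.63, leatherjackets 1.13, beetle grubs 0.917, earthworms 0.611 kJ/s. The optimal diet is the largest prefix of this list for which every included type satisfies E_i/h_i > R on the types above it.
Rate on top 1: 0.33. ant pupae: 2.63 > 0.33 → include.
Rate on top 2: 0.617. leatherjackets: 1.13 > 0.617 → include.
Rate on top 3: 0.729. beetle grubs: 0.917 > 0.729 → include.
Rate on top 4: 0.8143. earthworms: 0.611 < 0.8143 → exclude; stop.
Optimal diet: cutworms, ant pupae, leatherjackets, beetle grubs — 4 of 5 types.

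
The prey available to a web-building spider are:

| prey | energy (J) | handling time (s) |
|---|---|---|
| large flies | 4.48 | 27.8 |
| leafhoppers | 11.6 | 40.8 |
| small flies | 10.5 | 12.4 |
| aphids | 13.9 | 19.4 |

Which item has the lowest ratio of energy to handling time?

large flies

Profitability E/h (J/s): large flies = 4.48/27.8 = 0.161, leafhoppers = 11.6/40.8 = 0.284, small flies = 10.5/12.4 = 0.847, aphids = 13.9/19.4 = 0.716.
Ranked: small flies > aphids > leafhoppers > large flies.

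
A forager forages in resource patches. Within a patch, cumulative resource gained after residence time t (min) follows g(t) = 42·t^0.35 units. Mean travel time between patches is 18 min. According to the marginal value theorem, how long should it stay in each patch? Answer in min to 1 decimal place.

Optimal t* satisfies g'(t*) = g(t*)/(T + t*).
g'(t) = 0.35·42·t^-0.65. Setting 0.35·42·t^-0.65 = 42·t^0.35/(18+t) gives 0.35(18+t) = t, so 0.65·t = 0.35×18.
t* = 0.35×18/0.65 = 9.692 min.

9.7 min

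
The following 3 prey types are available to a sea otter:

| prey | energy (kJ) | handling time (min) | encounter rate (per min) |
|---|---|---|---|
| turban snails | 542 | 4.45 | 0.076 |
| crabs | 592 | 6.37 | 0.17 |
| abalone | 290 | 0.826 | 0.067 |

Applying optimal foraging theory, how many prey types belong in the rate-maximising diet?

3

Profitabilities (E/h, kJ/min): abalone 351, turban snails 122, crabs 92.9. Add prey in this order while the next type's profitability exceeds the intake rate on those already taken.
Rate on top 1: 18.41. turban snails: 122 > 18.41 → include.
Rate on top 2: 43.5. crabs: 92.9 > 43.5 → include.
Optimal diet: abalone, turban snails, crabs — 3 of 3 types.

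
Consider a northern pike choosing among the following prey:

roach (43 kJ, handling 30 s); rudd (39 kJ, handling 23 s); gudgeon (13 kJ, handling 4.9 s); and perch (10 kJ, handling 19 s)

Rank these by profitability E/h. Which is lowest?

perch

In descending order of E/h:
gudgeon: 13/4.9 = 2.65 kJ/s
rudd: 39/23 = 1.7 kJ/s
roach: 43/30 = 1.43 kJ/s
perch: 10/19 = 0.526 kJ/s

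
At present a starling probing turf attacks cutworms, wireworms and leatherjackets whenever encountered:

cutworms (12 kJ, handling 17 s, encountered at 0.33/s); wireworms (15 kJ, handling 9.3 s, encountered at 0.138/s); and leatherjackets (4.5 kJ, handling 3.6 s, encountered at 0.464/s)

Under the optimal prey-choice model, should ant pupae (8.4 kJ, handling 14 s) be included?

No

Current rate: (0.33×12 + 0.138×15 + 0.464×4.5)/(1 + 0.33×17 + 0.138×9.3 + 0.464×3.6) = 0.8488 kJ/s.
ant pupae: E/h = 8.4/14 = 0.6 kJ/s.
0.6 < 0.8488, so adding ant pupae would lower the average — exclude it.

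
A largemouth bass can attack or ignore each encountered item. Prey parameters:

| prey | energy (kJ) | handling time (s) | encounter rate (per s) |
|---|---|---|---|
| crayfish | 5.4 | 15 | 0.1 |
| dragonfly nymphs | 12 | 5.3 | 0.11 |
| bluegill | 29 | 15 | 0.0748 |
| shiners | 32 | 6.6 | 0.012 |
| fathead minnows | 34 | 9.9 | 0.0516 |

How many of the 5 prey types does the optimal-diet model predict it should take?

4

Rank by E/h (kJ/s): shiners 4.85, fathead minnows 3.43, dragonfly nymphs 2.26, bluegill 1.93, crayfish 0.36. Include each in turn until the next type's E/h falls below the running intake rate.
Rate on top 1: 0.3558. fathead minnows: 3.43 > 0.3558 → include.
Rate on top 2: 1.345. dragonfly nymphs: 2.26 > 1.345 → include.
Rate on top 3: 1.592. bluegill: 1.93 > 1.592 → include.
Rate on top 4: 1.708. crayfish: 0.36 < 1.708 → exclude; stop.
Optimal diet: shiners, fathead minnows, dragonfly nymphs, bluegill — 4 of 5 types.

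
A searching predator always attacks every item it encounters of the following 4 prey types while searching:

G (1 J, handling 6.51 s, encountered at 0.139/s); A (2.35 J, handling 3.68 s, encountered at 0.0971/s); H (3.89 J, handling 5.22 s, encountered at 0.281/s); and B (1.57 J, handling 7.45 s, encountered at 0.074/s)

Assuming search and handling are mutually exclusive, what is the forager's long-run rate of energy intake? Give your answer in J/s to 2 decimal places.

R = Σλ_iE_i / (1 + Σλ_ih_i)
Numerator: 0.139×1 + 0.0971×2.35 + 0.281×3.89 + 0.074×1.57 = 1.576
Denominator: 1 + 0.139×6.51 + 0.0971×3.68 + 0.281×5.22 + 0.074×7.45 = 4.28
R = 1.576/4.28 = 0.3683 J/s

0.37 J/s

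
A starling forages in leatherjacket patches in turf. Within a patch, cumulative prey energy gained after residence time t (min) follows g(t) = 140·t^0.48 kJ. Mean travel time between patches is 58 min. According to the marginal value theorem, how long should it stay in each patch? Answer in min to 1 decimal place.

By the marginal value theorem, leave when the instantaneous gain rate g'(t) equals the habitat-wide average g(t)/(T + t).
g'(t) = 0.48·140·t^-0.52. Setting 0.48·140·t^-0.52 = 140·t^0.48/(58+t) gives 0.48(58+t) = t, so 0.52·t = 0.48×58.
t* = 0.48×58/0.52 = 53.54 min.

53.5 min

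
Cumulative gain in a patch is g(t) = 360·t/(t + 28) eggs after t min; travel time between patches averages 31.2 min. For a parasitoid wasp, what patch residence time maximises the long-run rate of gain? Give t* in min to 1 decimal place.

29.6 min

By the marginal value theorem, leave when the instantaneous gain rate g'(t) equals the habitat-wide average g(t)/(T + t).
g'(t) = 360·28/(t + 28)². Setting 360·28/(t+28)² = 360t/[(t+28)(31.2+t)] gives 28(31.2+t) = t(t+28), so t² = 28×31.2 = 873.6.
t* = √873.6 = 29.56 min.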